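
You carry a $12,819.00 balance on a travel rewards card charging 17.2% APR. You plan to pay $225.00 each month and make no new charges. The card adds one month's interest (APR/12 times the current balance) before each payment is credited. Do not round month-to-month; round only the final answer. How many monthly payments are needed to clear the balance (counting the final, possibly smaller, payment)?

Monthly rate r = 17.2%/12 = 1.43333% = 0.0143333.
Recurrence: B ← B·(1+r) − $225.00.
Month 1: interest $183.74; balance after payment $12,777.74.
Month 2: interest $183.15; balance after payment $12,735.89.
Closed form: n = −ln(1 − rB₀/P)/ln(1+r) = −ln(0.18338)/ln(1.01433) ≈ 119.184, so the balance reaches zero during payment 120.

120 months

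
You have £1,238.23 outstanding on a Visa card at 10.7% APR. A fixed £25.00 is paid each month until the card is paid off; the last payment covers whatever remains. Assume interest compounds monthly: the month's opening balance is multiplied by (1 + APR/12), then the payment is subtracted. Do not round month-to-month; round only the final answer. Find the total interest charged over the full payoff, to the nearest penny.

Monthly rate r = 10.7%/12 = 0.891667% = 0.00891667.
Payoff takes n = ⌈−ln(1 − rB₀/P)/ln(1+r)⌉ = ⌈65.645⌉ = 66 payments; the last is £16.16.
Total paid = 65·£25.00 + £16.16 = £1,641.16.
Total interest = total paid − principal = £1,641.16 − £1,238.23 = £402.93.

£402.93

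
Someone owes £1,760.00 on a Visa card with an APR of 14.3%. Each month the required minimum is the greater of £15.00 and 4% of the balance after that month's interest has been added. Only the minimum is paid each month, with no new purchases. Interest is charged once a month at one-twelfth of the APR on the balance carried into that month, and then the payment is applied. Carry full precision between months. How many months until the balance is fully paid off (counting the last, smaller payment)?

84 months

Monthly rate r = 14.3%/12 = 1.19167% = 0.0119167.
While 4% of the post-interest balance exceeds £15.00, each month B ← (B·(1+r))·(1 − 0.04), i.e. B shrinks by the factor (1+r)·0.96 = 0.97144.
This holds for months 1–54. Entering month 55 the balance is £368.11; 4% of the post-interest balance is now below £15.00, so the flat £15.00 minimum applies from here.
From month 55 a fixed £15.00 at rate r clears £368.11 in 30 more payments. Total: 54 + 30 = 84 months.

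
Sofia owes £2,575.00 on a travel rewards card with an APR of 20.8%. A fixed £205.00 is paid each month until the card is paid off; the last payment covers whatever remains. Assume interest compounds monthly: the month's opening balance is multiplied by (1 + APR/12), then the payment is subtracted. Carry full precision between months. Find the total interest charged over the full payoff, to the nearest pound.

£355

Monthly rate r = 20.8%/12 = 1.73333% = 0.0173333.
Payoff takes n = ⌈−ln(1 − rB₀/P)/ln(1+r)⌉ = ⌈14.289⌉ = 15 payments; the last is £59.53.
Total paid = 14·£205.00 + £59.53 = £2,929.53.
Total interest = total paid − principal = £2,929.53 − £2,575.00 = £354.53.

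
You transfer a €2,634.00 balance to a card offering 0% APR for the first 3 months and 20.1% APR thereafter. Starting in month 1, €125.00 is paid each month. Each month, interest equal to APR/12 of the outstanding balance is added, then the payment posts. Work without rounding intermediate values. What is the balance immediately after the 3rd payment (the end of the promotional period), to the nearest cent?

Promo months 1–3 at r₀ = 0%/12 = 0; months 4+ at r₁ = 20.1%/12 = 0.01675.
After month 3 (no interest yet): B = €2,634.00 − 3·€125.00 = €2,259.00.

€2,259.00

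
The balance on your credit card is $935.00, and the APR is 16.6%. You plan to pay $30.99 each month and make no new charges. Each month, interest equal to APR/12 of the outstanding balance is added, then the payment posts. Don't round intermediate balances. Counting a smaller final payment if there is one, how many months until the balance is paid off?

40 payments

Monthly rate r = 16.6%/12 = 1.38333% = 0.0138333.
Recurrence: B ← B·(1+r) − $30.99.
Month 1: interest $12.93; balance after payment $916.94.
Month 2: interest $12.68; balance after payment $898.64.
Closed form: n = −ln(1 − rB₀/P)/ln(1+r) = −ln(0.58263)/ln(1.01383) ≈ 39.320, so the balance reaches zero during payment 40.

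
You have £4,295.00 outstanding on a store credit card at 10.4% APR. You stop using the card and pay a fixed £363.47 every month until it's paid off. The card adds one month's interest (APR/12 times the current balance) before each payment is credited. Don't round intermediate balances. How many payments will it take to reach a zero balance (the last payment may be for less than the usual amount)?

Monthly rate r = 10.4%/12 = 0.866667% = 0.00866667.
Recurrence: B ← B·(1+r) − £363.47.
Month 1: interest £37.22; balance after payment £3,968.75.
Month 2: interest £34.40; balance after payment £3,639.68.
Closed form: n = −ln(1 − rB₀/P)/ln(1+r) = −ln(0.89759)/ln(1.00867) ≈ 12.520, so the balance reaches zero during payment 13.

13 months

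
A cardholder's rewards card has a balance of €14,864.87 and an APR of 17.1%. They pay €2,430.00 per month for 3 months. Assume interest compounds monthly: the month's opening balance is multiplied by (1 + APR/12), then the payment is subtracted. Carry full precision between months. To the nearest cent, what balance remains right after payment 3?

€8,115.07

Monthly rate r = 17.1%/12 = 1.425% = 0.01425.
Each month: B ← B·(1+r) − €2,430.00.
Month 1: interest €211.82; balance after payment €12,646.69.
Month 2: interest €180.22; balance after payment €10,396.91.
Month 3: interest €148.16; balance after payment €8,115.07.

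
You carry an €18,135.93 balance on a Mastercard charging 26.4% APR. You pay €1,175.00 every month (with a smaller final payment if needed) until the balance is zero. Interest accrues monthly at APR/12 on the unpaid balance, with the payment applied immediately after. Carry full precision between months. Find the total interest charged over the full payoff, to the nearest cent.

Monthly rate r = 26.4%/12 = 2.2% = 0.022.
Payoff takes n = ⌈−ln(1 − rB₀/P)/ln(1+r)⌉ = ⌈19.064⌉ = 20 payments; the last is €75.83.
Total paid = 19·€1,175.00 + €75.83 = €22,400.83.
Total interest = total paid − principal = €22,400.83 − €18,135.93 = €4,264.90.

€4,264.90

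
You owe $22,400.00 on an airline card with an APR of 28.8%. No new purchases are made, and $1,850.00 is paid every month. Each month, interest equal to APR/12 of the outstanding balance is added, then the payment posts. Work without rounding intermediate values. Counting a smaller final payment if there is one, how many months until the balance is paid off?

Monthly rate r = 28.8%/12 = 2.4% = 0.024.
Recurrence: B ← B·(1+r) − $1,850.00.
Month 1: interest $537.60; balance after payment $21,087.60.
Month 2: interest $506.10; balance after payment $19,743.70.
Closed form: n = −ln(1 − rB₀/P)/ln(1+r) = −ln(0.70941)/ln(1.024) ≈ 14.476, so the balance reaches zero during payment 15.

15 payments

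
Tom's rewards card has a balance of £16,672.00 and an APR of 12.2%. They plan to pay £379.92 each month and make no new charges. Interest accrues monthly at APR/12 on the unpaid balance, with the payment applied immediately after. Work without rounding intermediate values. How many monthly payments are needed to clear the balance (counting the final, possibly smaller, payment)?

59 months

Monthly rate r = 12.2%/12 = 1.01667% = 0.0101667.
Recurrence: B ← B·(1+r) − £379.92.
Month 1: interest £169.50; balance after payment £16,461.58.
Month 2: interest £167.36; balance after payment £16,249.02.
Closed form: n = −ln(1 − rB₀/P)/ln(1+r) = −ln(0.55386)/ln(1.01017) ≈ 58.411, so the balance reaches zero during payment 59.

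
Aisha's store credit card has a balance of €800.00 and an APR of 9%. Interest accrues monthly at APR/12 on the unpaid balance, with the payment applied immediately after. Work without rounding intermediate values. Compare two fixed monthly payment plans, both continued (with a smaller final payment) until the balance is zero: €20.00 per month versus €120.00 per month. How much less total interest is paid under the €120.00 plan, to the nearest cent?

Monthly rate r = 9%/12 = 0.75% = 0.0075.
At €20.00/mo: n = ⌈−ln(1 − rB₀/P)/ln(1+r)⌉ = 48 payments (last €14.71); total interest = total paid − €800.00 = €154.71.
At €120.00/mo: 7 payments (last €103.82); total interest €23.82.
Interest saved = €154.71 − €23.82 = €130.89.

€130.89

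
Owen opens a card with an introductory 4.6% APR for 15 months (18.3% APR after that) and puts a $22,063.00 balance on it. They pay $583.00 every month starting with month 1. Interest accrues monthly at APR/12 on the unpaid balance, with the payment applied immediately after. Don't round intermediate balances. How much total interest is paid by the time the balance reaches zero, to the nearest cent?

$4,862.48

Promo months 1–15 at r₀ = 4.6%/12 = 0.00383333; months 16+ at r₁ = 18.3%/12 = 0.01525.
After month 15: iterate B ← B·(1+r₀) − $583.00 for 15 months → $14,382.64.
Then at r₁ with $583.00/mo: n₂ = −ln(1 − r₁·B/P)/ln(1+r₁) ≈ 31.18 → 32 more payments.
Total paid = 46·$583.00 + $107.48 = $26,925.48; interest = $26,925.48 − $22,063.00 = $4,862.48.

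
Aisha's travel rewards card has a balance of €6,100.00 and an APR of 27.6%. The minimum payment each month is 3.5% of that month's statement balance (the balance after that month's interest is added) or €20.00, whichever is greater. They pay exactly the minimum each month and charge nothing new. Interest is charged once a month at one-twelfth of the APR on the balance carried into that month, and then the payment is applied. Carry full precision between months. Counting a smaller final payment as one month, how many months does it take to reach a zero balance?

231 months

Monthly rate r = 27.6%/12 = 2.3% = 0.023.
While 3.5% of the post-interest balance exceeds €20.00, each month B ← (B·(1+r))·(1 − 0.035), i.e. B shrinks by the factor (1+r)·0.965 = 0.98719.
This holds for months 1–186. Entering month 187 the balance is €554.98; 3.5% of the post-interest balance is now below €20.00, so the flat €20.00 minimum applies from here.
From month 187 a fixed €20.00 at rate r clears €554.98 in 45 more payments. Total: 186 + 45 = 231 months.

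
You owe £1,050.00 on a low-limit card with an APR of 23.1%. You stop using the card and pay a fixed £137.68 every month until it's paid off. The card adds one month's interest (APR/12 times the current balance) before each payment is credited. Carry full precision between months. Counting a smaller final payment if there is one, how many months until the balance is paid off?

9 payments

Monthly rate r = 23.1%/12 = 1.925% = 0.01925.
Recurrence: B ← B·(1+r) − £137.68.
Month 1: interest £20.21; balance after payment £932.53.
Month 2: interest £17.95; balance after payment £812.80.
Closed form: n = −ln(1 − rB₀/P)/ln(1+r) = −ln(0.85319)/ln(1.01925) ≈ 8.327, so the balance reaches zero during payment 9.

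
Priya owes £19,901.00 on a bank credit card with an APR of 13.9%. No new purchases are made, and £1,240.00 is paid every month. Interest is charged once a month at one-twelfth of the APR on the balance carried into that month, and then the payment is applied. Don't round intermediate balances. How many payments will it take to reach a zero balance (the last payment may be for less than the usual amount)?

Monthly rate r = 13.9%/12 = 1.15833% = 0.0115833.
Recurrence: B ← B·(1+r) − £1,240.00.
Month 1: interest £230.52; balance after payment £18,891.52.
Month 2: interest £218.83; balance after payment £17,870.35.
Closed form: n = −ln(1 − rB₀/P)/ln(1+r) = −ln(0.8141)/ln(1.01158) ≈ 17.859, so the balance reaches zero during payment 18.

18 payments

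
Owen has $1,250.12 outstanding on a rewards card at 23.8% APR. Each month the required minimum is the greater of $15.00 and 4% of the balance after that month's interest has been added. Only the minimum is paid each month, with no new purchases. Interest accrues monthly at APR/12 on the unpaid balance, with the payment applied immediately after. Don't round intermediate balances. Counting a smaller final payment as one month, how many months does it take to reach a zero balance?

Monthly rate r = 23.8%/12 = 1.98333% = 0.0198333.
While 4% of the post-interest balance exceeds $15.00, each month B ← (B·(1+r))·(1 − 0.04), i.e. B shrinks by the factor (1+r)·0.96 = 0.97904.
This holds for months 1–58. Entering month 59 the balance is $365.91; 4% of the post-interest balance is now below $15.00, so the flat $15.00 minimum applies from here.
From month 59 a fixed $15.00 at rate r clears $365.91 in 34 more payments. Total: 58 + 34 = 92 months.

92 months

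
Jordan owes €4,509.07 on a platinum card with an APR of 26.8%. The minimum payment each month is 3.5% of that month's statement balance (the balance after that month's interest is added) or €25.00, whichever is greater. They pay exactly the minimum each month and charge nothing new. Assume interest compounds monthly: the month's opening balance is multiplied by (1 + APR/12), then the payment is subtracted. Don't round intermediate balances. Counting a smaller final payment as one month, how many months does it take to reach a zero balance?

Monthly rate r = 26.8%/12 = 2.23333% = 0.0223333.
While 3.5% of the post-interest balance exceeds €25.00, each month B ← (B·(1+r))·(1 − 0.035), i.e. B shrinks by the factor (1+r)·0.965 = 0.98655.
This holds for months 1–138. Entering month 139 the balance is €696.02; 3.5% of the post-interest balance is now below €25.00, so the flat €25.00 minimum applies from here.
From month 139 a fixed €25.00 at rate r clears €696.02 in 45 more payments. Total: 138 + 45 = 183 months.

183 months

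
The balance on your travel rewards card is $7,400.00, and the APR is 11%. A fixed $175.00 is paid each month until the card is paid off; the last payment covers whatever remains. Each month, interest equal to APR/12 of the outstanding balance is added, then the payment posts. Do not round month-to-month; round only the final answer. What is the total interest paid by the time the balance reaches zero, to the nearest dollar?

$2,005

Monthly rate r = 11%/12 = 0.916667% = 0.00916667.
Payoff takes n = ⌈−ln(1 − rB₀/P)/ln(1+r)⌉ = ⌈53.743⌉ = 54 payments; the last is $130.19.
Total paid = 53·$175.00 + $130.19 = $9,405.19.
Total interest = total paid − principal = $9,405.19 − $7,400.00 = $2,005.19.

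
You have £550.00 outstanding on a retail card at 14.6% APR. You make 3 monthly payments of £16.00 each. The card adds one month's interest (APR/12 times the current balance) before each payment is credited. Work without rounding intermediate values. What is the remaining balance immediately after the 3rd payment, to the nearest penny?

£521.73

Monthly rate r = 14.6%/12 = 1.21667% = 0.0121667.
Each month: B ← B·(1+r) − £16.00.
Month 1: interest £6.69; balance after payment £540.69.
Month 2: interest £6.58; balance after payment £531.27.
Month 3: interest £6.46; balance after payment £521.73.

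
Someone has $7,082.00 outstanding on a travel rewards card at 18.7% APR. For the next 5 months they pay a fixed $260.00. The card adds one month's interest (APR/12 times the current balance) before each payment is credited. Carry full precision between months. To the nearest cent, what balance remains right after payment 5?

$6,310.12

Monthly rate r = 18.7%/12 = 1.55833% = 0.0155833.
Each month: B ← B·(1+r) − $260.00.
Month 1: interest $110.36; balance after payment $6,932.36.
Month 2: interest $108.03; balance after payment $6,780.39.
Month 3: interest $105.66; balance after payment $6,626.05.
Month 4: interest $103.26; balance after payment $6,469.31.
Month 5: interest $100.81; balance after payment $6,310.12.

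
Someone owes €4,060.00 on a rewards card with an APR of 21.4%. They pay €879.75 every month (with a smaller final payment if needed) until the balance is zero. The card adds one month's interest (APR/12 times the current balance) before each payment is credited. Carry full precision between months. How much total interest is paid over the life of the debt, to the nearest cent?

Monthly rate r = 21.4%/12 = 1.78333% = 0.0178333.
Payoff takes n = ⌈−ln(1 − rB₀/P)/ln(1+r)⌉ = ⌈4.859⌉ = 5 payments; the last is €756.45.
Total paid = 4·€879.75 + €756.45 = €4,275.45.
Total interest = total paid − principal = €4,275.45 − €4,060.00 = €215.45.

€215.45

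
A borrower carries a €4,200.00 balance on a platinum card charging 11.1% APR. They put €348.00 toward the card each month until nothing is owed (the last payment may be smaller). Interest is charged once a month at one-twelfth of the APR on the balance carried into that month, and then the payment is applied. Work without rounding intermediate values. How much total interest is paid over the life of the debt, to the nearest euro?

€274

Monthly rate r = 11.1%/12 = 0.925% = 0.00925.
Payoff takes n = ⌈−ln(1 − rB₀/P)/ln(1+r)⌉ = ⌈12.856⌉ = 13 payments; the last is €298.26.
Total paid = 12·€348.00 + €298.26 = €4,474.26.
Total interest = total paid − principal = €4,474.26 − €4,200.00 = €274.26.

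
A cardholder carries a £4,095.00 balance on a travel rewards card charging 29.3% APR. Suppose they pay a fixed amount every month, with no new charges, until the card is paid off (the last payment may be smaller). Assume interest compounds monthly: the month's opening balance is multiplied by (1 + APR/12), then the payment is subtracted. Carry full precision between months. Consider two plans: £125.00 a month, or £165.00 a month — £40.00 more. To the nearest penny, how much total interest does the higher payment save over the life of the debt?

Monthly rate r = 29.3%/12 = 2.44167% = 0.0244167.
At £125.00/mo: n = ⌈−ln(1 − rB₀/P)/ln(1+r)⌉ = 67 payments (last £87.10); total interest = total paid − £4,095.00 = £4,242.10.
At £165.00/mo: 39 payments (last £100.74); total interest £2,275.74.
Interest saved = £4,242.10 − £2,275.74 = £1,966.36.

£1,966.36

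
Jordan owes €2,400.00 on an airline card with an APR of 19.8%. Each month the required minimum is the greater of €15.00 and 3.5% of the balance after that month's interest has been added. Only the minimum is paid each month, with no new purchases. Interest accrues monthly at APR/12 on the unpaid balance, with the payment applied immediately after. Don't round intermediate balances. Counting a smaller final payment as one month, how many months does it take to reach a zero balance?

129 months

Monthly rate r = 19.8%/12 = 1.65% = 0.0165.
While 3.5% of the post-interest balance exceeds €15.00, each month B ← (B·(1+r))·(1 − 0.035), i.e. B shrinks by the factor (1+r)·0.965 = 0.98092.
This holds for months 1–91. Entering month 92 the balance is €415.88; 3.5% of the post-interest balance is now below €15.00, so the flat €15.00 minimum applies from here.
From month 92 a fixed €15.00 at rate r clears €415.88 in 38 more payments. Total: 91 + 38 = 129 months.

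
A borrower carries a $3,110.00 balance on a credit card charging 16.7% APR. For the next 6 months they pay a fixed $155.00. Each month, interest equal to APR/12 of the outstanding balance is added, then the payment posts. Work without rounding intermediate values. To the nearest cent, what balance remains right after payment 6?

Monthly rate r = 16.7%/12 = 1.39167% = 0.0139167.
Each month: B ← B·(1+r) − $155.00.
Month 1: interest $43.28; balance after payment $2,998.28.
Month 2: interest $41.73; balance after payment $2,885.01.
Month 3: interest $40.15; balance after payment $2,770.16.
Month 4: interest $38.55; balance after payment $2,653.71.
Month 5: interest $36.93; balance after payment $2,535.64.
Month 6: interest $35.29; balance after payment $2,415.93.

$2,415.93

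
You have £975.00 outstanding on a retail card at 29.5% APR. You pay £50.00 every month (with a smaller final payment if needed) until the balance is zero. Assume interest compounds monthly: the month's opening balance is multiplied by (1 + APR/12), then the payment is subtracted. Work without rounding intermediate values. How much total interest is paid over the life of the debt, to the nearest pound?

£369

Monthly rate r = 29.5%/12 = 2.45833% = 0.0245833.
Payoff takes n = ⌈−ln(1 − rB₀/P)/ln(1+r)⌉ = ⌈26.877⌉ = 27 payments; the last is £43.89.
Total paid = 26·£50.00 + £43.89 = £1,343.89.
Total interest = total paid − principal = £1,343.89 − £975.00 = £368.89.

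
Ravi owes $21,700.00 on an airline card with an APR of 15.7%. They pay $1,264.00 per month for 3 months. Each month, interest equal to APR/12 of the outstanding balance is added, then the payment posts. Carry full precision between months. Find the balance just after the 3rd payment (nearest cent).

Monthly rate r = 15.7%/12 = 1.30833% = 0.0130833.
Each month: B ← B·(1+r) − $1,264.00.
Month 1: interest $283.91; balance after payment $20,719.91.
Month 2: interest $271.09; balance after payment $19,726.99.
Month 3: interest $258.09; balance after payment $18,721.09.

$18,721.09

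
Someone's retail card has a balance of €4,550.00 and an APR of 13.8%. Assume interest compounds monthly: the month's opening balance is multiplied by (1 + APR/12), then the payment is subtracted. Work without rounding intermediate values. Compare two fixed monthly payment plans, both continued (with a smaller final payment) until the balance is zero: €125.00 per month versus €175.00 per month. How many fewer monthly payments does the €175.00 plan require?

Monthly rate r = 13.8%/12 = 1.15% = 0.0115.
At €125.00/mo: n = ⌈−ln(1 − rB₀/P)/ln(1+r)⌉ = 48 payments (last €53.75); total interest = total paid − €4,550.00 = €1,378.75.
At €175.00/mo: 32 payments (last €12.03); total interest €887.03.
Payments saved = 48 − 32 = 16.

16 fewer payments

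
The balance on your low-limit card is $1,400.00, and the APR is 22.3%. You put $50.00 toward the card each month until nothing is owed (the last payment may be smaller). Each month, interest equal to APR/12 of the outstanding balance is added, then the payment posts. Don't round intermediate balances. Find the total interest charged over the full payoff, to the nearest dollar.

Monthly rate r = 22.3%/12 = 1.85833% = 0.0185833.
Payoff takes n = ⌈−ln(1 − rB₀/P)/ln(1+r)⌉ = ⌈39.900⌉ = 40 payments; the last is $45.03.
Total paid = 39·$50.00 + $45.03 = $1,995.03.
Total interest = total paid − principal = $1,995.03 − $1,400.00 = $595.03.

$595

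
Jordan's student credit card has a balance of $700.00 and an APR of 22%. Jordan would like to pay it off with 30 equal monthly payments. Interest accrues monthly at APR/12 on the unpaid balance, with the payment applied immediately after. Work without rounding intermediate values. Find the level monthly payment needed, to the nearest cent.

$30.54

Monthly rate r = 22%/12 = 1.83333% = 0.0183333.
Level-payment amortization: P = B₀·r / (1 − (1+r)^(−n)) = 700.00·0.0183333 / (1 − 1.01833^(−30)).
Denominator 1 − (1+r)^(−30) = 0.420169302.
P = 12.8333 / 0.420169302 ≈ 30.54.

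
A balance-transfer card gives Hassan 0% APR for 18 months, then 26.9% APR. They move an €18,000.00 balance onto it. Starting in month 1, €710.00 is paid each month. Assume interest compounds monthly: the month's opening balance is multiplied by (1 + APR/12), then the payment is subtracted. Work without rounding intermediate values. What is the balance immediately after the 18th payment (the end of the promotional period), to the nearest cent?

Promo months 1–18 at r₀ = 0%/12 = 0; months 19+ at r₁ = 26.9%/12 = 0.0224167.
After month 18 (no interest yet): B = €18,000.00 − 18·€710.00 = €5,220.00.

€5,220.00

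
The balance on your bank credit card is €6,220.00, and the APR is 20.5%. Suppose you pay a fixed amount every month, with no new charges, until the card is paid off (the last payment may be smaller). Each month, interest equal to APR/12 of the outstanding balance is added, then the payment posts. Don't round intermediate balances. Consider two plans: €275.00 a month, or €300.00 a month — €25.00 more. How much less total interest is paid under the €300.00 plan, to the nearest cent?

Monthly rate r = 20.5%/12 = 1.70833% = 0.0170833.
At €275.00/mo: n = ⌈−ln(1 − rB₀/P)/ln(1+r)⌉ = 29 payments (last €229.37); total interest = total paid − €6,220.00 = €1,709.37.
At €300.00/mo: 26 payments (last €244.44); total interest €1,524.44.
Interest saved = €1,709.37 − €1,524.44 = €184.93.

€184.93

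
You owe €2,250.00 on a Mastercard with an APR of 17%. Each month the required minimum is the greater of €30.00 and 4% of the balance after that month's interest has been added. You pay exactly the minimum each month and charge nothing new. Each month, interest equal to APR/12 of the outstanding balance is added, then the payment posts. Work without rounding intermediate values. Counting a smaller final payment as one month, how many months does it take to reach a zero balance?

73 months

Monthly rate r = 17%/12 = 1.41667% = 0.0141667.
While 4% of the post-interest balance exceeds €30.00, each month B ← (B·(1+r))·(1 − 0.04), i.e. B shrinks by the factor (1+r)·0.96 = 0.9736.
This holds for months 1–42. Entering month 43 the balance is €731.42; 4% of the post-interest balance is now below €30.00, so the flat €30.00 minimum applies from here.
From month 43 a fixed €30.00 at rate r clears €731.42 in 31 more payments. Total: 42 + 31 = 73 months.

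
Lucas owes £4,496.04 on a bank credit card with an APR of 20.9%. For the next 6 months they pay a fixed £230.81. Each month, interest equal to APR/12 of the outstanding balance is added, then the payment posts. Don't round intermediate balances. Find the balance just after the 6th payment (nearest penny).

£3,540.24

Monthly rate r = 20.9%/12 = 1.74167% = 0.0174167.
Each month: B ← B·(1+r) − £230.81.
Month 1: interest £78.31; balance after payment £4,343.54.
Month 2: interest £75.65; balance after payment £4,188.38.
Month 3: interest £72.95; balance after payment £4,030.51.
Month 4: interest £70.20; balance after payment £3,869.90.
Month 5: interest £67.40; balance after payment £3,706.49.
Month 6: interest £64.55; balance after payment £3,540.24.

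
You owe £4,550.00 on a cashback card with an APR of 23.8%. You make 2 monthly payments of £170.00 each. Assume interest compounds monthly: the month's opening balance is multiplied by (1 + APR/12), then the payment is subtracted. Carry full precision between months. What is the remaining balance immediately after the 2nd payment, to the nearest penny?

Monthly rate r = 23.8%/12 = 1.98333% = 0.0198333.
Each month: B ← B·(1+r) − £170.00.
Month 1: interest £90.24; balance after payment £4,470.24.
Month 2: interest £88.66; balance after payment £4,388.90.

£4,388.90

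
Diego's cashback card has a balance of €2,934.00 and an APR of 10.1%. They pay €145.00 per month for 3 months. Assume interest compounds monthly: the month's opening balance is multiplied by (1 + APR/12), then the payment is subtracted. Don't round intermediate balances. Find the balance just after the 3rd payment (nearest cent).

€2,570.04

Monthly rate r = 10.1%/12 = 0.841667% = 0.00841667.
Each month: B ← B·(1+r) − €145.00.
Month 1: interest €24.69; balance after payment €2,813.69.
Month 2: interest €23.68; balance after payment €2,692.38.
Month 3: interest €22.66; balance after payment €2,570.04.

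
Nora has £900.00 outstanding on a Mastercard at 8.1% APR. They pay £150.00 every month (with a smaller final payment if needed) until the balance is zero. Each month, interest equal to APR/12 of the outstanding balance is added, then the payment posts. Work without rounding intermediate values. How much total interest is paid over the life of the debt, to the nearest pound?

Monthly rate r = 8.1%/12 = 0.675% = 0.00675.
Payoff takes n = ⌈−ln(1 − rB₀/P)/ln(1+r)⌉ = ⌈6.146⌉ = 7 payments; the last is £21.89.
Total paid = 6·£150.00 + £21.89 = £921.89.
Total interest = total paid − principal = £921.89 − £900.00 = £21.89.

£22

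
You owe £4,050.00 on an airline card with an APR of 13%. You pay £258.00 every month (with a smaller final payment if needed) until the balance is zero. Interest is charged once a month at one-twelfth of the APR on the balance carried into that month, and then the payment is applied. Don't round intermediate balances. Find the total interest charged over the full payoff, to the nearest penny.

£413.47

Monthly rate r = 13%/12 = 1.08333% = 0.0108333.
Payoff takes n = ⌈−ln(1 − rB₀/P)/ln(1+r)⌉ = ⌈17.299⌉ = 18 payments; the last is £77.47.
Total paid = 17·£258.00 + £77.47 = £4,463.47.
Total interest = total paid − principal = £4,463.47 − £4,050.00 = £413.47.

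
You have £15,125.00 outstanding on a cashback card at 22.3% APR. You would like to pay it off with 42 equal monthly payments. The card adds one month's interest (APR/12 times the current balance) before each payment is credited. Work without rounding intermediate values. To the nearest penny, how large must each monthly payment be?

Monthly rate r = 22.3%/12 = 1.85833% = 0.0185833.
Level-payment amortization: P = B₀·r / (1 − (1+r)^(−n)) = 15125.00·0.0185833 / (1 − 1.01858^(−42)).
Denominator 1 − (1+r)^(−42) = 0.538529185.
P = 281.073 / 0.538529185 ≈ 521.93.

£521.93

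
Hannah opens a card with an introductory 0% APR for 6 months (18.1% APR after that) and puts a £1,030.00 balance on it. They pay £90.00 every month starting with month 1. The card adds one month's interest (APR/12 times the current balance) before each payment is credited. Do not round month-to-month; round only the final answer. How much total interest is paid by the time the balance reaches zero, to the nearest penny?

£25.27

Promo months 1–6 at r₀ = 0%/12 = 0; months 7+ at r₁ = 18.1%/12 = 0.0150833.
After month 6 (no interest yet): B = £1,030.00 − 6·£90.00 = £490.00.
Then at r₁ with £90.00/mo: n₂ = −ln(1 − r₁·B/P)/ln(1+r₁) ≈ 5.72 → 6 more payments.
Total paid = 11·£90.00 + £65.27 = £1,055.27; interest = £1,055.27 − £1,030.00 = £25.27.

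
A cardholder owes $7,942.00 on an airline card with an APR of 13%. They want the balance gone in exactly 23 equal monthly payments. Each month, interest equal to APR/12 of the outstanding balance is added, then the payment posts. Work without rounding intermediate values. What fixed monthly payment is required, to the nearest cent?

Monthly rate r = 13%/12 = 1.08333% = 0.0108333.
Level-payment amortization: P = B₀·r / (1 − (1+r)^(−n)) = 7942.00·0.0108333 / (1 − 1.01083^(−23)).
Denominator 1 − (1+r)^(−23) = 0.219504795.
P = 86.0383 / 0.219504795 ≈ 391.97.

$391.97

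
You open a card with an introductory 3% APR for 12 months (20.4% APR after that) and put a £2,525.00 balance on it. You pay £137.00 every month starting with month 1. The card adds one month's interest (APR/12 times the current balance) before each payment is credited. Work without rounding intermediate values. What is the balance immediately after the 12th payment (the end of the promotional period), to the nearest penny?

£935.01

Promo months 1–12 at r₀ = 3%/12 = 0.0025; months 13+ at r₁ = 20.4%/12 = 0.017.
After month 12: iterate B ← B·(1+r₀) − £137.00 for 12 months → £935.01.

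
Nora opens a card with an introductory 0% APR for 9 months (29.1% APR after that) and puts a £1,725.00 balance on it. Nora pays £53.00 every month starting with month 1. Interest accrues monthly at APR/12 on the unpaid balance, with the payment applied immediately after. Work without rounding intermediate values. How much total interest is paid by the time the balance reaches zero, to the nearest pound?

Promo months 1–9 at r₀ = 0%/12 = 0; months 10+ at r₁ = 29.1%/12 = 0.02425.
After month 9 (no interest yet): B = £1,725.00 − 9·£53.00 = £1,248.00.
Then at r₁ with £53.00/mo: n₂ = −ln(1 − r₁·B/P)/ln(1+r₁) ≈ 35.32 → 36 more payments.
Total paid = 44·£53.00 + £17.22 = £2,349.22; interest = £2,349.22 − £1,725.00 = £624.22.

£624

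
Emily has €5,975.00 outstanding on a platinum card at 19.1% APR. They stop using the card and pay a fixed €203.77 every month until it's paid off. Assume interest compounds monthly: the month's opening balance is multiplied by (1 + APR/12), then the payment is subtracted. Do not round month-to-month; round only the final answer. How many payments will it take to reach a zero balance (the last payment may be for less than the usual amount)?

Monthly rate r = 19.1%/12 = 1.59167% = 0.0159167.
Recurrence: B ← B·(1+r) − €203.77.
Month 1: interest €95.10; balance after payment €5,866.33.
Month 2: interest €93.37; balance after payment €5,755.93.
Closed form: n = −ln(1 − rB₀/P)/ln(1+r) = −ln(0.53329)/ln(1.01592) ≈ 39.813, so the balance reaches zero during payment 40.

40 payments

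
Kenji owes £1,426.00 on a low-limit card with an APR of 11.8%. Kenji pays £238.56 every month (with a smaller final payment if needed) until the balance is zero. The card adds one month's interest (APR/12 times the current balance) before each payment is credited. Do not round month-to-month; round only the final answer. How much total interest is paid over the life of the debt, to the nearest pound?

Monthly rate r = 11.8%/12 = 0.983333% = 0.00983333.
Payoff takes n = ⌈−ln(1 − rB₀/P)/ln(1+r)⌉ = ⌈6.191⌉ = 7 payments; the last is £45.66.
Total paid = 6·£238.56 + £45.66 = £1,477.02.
Total interest = total paid − principal = £1,477.02 − £1,426.00 = £51.02.

£51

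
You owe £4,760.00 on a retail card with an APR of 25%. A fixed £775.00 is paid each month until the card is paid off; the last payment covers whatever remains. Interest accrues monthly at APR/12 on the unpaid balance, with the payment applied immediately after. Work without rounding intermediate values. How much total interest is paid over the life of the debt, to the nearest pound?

Monthly rate r = 25%/12 = 2.08333% = 0.0208333.
Payoff takes n = ⌈−ln(1 − rB₀/P)/ln(1+r)⌉ = ⌈6.640⌉ = 7 payments; the last is £498.01.
Total paid = 6·£775.00 + £498.01 = £5,148.01.
Total interest = total paid − principal = £5,148.01 − £4,760.00 = £388.01.

£388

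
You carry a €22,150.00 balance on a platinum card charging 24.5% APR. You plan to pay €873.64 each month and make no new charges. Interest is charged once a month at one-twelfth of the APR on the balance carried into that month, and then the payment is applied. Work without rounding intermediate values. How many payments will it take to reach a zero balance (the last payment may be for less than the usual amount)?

Monthly rate r = 24.5%/12 = 2.04167% = 0.0204167.
Recurrence: B ← B·(1+r) − €873.64.
Month 1: interest €452.23; balance after payment €21,728.59.
Month 2: interest €443.63; balance after payment €21,298.57.
Closed form: n = −ln(1 − rB₀/P)/ln(1+r) = −ln(0.48236)/ln(1.02042) ≈ 36.072, so the balance reaches zero during payment 37.

37 payments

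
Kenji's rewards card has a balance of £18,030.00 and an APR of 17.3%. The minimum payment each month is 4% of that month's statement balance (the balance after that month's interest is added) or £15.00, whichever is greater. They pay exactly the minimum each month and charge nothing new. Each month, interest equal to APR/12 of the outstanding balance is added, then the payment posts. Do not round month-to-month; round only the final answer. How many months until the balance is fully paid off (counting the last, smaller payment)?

178 months

Monthly rate r = 17.3%/12 = 1.44167% = 0.0144167.
While 4% of the post-interest balance exceeds £15.00, each month B ← (B·(1+r))·(1 − 0.04), i.e. B shrinks by the factor (1+r)·0.96 = 0.97384.
This holds for months 1–147. Entering month 148 the balance is £366.16; 4% of the post-interest balance is now below £15.00, so the flat £15.00 minimum applies from here.
From month 148 a fixed £15.00 at rate r clears £366.16 in 31 more payments. Total: 147 + 31 = 178 months.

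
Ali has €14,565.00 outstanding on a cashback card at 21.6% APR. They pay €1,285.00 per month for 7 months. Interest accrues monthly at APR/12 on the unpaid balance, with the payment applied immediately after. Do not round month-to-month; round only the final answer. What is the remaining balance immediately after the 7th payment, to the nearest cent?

Monthly rate r = 21.6%/12 = 1.8% = 0.018.
Each month: B ← B·(1+r) − €1,285.00.
Month 1: interest €262.17; balance after payment €13,542.17.
Month 2: interest €243.76; balance after payment €12,500.93.
Month 3: interest €225.02; balance after payment €11,440.95.
Month 4: interest €205.94; balance after payment €10,361.88.
Month 5: interest €186.51; balance after payment €9,263.40.
Month 6: interest €166.74; balance after payment €8,145.14.
Month 7: interest €146.61; balance after payment €7,006.75.

€7,006.75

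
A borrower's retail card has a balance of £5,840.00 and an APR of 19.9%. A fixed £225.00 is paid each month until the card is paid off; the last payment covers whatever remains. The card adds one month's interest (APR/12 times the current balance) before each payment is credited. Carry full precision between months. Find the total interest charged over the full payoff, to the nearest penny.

Monthly rate r = 19.9%/12 = 1.65833% = 0.0165833.
Payoff takes n = ⌈−ln(1 − rB₀/P)/ln(1+r)⌉ = ⌈34.223⌉ = 35 payments; the last is £50.44.
Total paid = 34·£225.00 + £50.44 = £7,700.44.
Total interest = total paid − principal = £7,700.44 − £5,840.00 = £1,860.44.

£1,860.44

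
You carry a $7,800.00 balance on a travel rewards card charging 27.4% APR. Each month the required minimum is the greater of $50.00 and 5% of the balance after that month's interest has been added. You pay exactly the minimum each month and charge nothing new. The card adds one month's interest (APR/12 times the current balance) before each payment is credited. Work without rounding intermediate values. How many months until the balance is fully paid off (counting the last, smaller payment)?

99 months

Monthly rate r = 27.4%/12 = 2.28333% = 0.0228333.
While 5% of the post-interest balance exceeds $50.00, each month B ← (B·(1+r))·(1 − 0.05), i.e. B shrinks by the factor (1+r)·0.95 = 0.97169.
This holds for months 1–73. Entering month 74 the balance is $958.68; 5% of the post-interest balance is now below $50.00, so the flat $50.00 minimum applies from here.
From month 74 a fixed $50.00 at rate r clears $958.68 in 26 more payments. Total: 73 + 26 = 99 months.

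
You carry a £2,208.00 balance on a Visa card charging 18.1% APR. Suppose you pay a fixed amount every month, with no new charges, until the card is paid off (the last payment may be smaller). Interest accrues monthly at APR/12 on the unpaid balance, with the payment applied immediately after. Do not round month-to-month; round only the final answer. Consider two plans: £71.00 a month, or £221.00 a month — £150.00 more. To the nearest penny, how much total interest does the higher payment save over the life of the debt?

Monthly rate r = 18.1%/12 = 1.50833% = 0.0150833.
At £71.00/mo: n = ⌈−ln(1 − rB₀/P)/ln(1+r)⌉ = 43 payments (last £20.77); total interest = total paid − £2,208.00 = £794.77.
At £221.00/mo: 11 payments (last £201.37); total interest £203.37.
Interest saved = £794.77 − £203.37 = £591.40.

£591.40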